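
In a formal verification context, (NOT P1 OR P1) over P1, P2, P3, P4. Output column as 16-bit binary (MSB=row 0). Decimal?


Formula: (NOT P1 OR P1) over P1, P2, P3, P4 (16 rows)
Evaluate each row (bits = P1,P2,P3,P4, MSB first):
  row 0 [0000]: (NOT 0 OR 0) -> 1
  row 1 [0001]: (NOT 0 OR 0) -> 1
  row 2 [0010]: (NOT 0 OR 0) -> 1
  row 3 [0011]: (NOT 0 OR 0) -> 1
  row 4 [0100]: (NOT 0 OR 0) -> 1
  row 5 [0101]: (NOT 0 OR 0) -> 1
  row 6 [0110]: (NOT 0 OR 0) -> 1
  row 7 [0111]: (NOT 0 OR 0) -> 1
  row 8 [1000]: (NOT 1 OR 1) -> 1
  row 9 [1001]: (NOT 1 OR 1) -> 1
  row 10 [1010]: (NOT 1 OR 1) -> 1
  row 11 [1011]: (NOT 1 OR 1) -> 1
  row 12 [1100]: (NOT 1 OR 1) -> 1
  row 13 [1101]: (NOT 1 OR 1) -> 1
  row 14 [1110]: (NOT 1 OR 1) -> 1
  row 15 [1111]: (NOT 1 OR 1) -> 1
Full result column, 4 rows per line (P1,P2 fixed per line; P3,P4 runs 00..11 left to right):
  rows 0-3 [P1,P2=00]: 1111  = hex F
  rows 4-7 [P1,P2=01]: 1111  = hex F
  rows 8-11 [P1,P2=10]: 1111  = hex F
  rows 12-15 [P1,P2=11]: 1111  = hex F
Output column (row 0 .. row 15) = 1111111111111111
Output column grouped in 4s = 1111 1111 1111 1111 = 0xFFFF
Convert to decimal digit by digit (value = value*16 + digit):
  F -> 15
  15*16 + 15 (F) = 255
  255*16 + 15 (F) = 4095
  4095*16 + 15 (F) = 65535
Decimal = 65535

65535


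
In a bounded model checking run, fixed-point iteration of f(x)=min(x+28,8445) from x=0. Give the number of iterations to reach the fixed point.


Step 1: x=0, cap=8445, increment=28
Step 2: x grows by 28 each step until capped at 8445; fixed point is x=8445
Step 3: iterations = ceil(8445/28) = 302

302


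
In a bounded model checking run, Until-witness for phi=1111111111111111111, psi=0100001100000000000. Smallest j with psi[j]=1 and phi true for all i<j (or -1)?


(phi U psi) at 0: need smallest j with psi[j]=1 and phi[i]=1 for all i in [0,j).
Scan from step 0:
  step 0: phi=1, psi=0 -> continue
  step 1: psi=1 and phi held for [0,1) -> witness found
Witness step = 1

1


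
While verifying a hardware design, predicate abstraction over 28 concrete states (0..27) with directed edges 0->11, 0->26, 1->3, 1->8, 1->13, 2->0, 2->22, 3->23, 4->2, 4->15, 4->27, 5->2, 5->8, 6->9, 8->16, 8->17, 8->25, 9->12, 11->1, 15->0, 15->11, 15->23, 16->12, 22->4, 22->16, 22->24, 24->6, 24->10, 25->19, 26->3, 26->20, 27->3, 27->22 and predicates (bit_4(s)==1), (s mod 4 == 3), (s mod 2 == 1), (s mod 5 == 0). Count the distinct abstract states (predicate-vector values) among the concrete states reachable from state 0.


BFS from 0:
Concrete reachable: {0, 1, 3, 8, 11, 12, 13, 16, 17, 19, 20, 23, 25, 26}
Abstract via predicates (bit_4(s)==1), (s mod 4 == 3), (s mod 2 == 1), (s mod 5 == 0):
  (0,0,0,0) <- {8, 12}
  (0,0,0,1) <- {0}
  (0,0,1,0) <- {1, 13}
  (0,1,1,0) <- {3, 11}
  (1,0,0,0) <- {16, 26}
  (1,0,0,1) <- {20}
  (1,0,1,0) <- {17}
  (1,0,1,1) <- {25}
  (1,1,1,0) <- {19, 23}
Distinct abstract states = 9

9


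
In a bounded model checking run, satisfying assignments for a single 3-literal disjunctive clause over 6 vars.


Step 1: Total=2^6=64
Step 2: Unsat when all 3 false: 2^3=8
Step 3: Sat=64-8=56

56


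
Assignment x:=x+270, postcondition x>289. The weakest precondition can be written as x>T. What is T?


Formula: wp(x:=E, P) = P[E/x] (substitute E for x in postcondition)
Step 1: Postcondition: x>289
Step 2: Substitute x+270 for x: x+270>289
Step 3: Solve for x: x > 289-270 = 19

19


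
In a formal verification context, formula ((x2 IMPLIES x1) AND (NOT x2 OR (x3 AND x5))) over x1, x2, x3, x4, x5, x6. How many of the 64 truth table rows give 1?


Formula: ((x2 IMPLIES x1) AND (NOT x2 OR (x3 AND x5))) over 6 vars (64 rows)
Evaluate each row (x1, x2, x3, x4, x5, x6 as bits, MSB first):
  row 0 [000000]: ((0 IMPLIES 0) AND (NOT 0 OR (0 AND 0))) -> 1
  row 1 [000001]: ((0 IMPLIES 0) AND (NOT 0 OR (0 AND 0))) -> 1
  row 2 [000010]: ((0 IMPLIES 0) AND (NOT 0 OR (0 AND 1))) -> 1
  row 3 [000011]: ((0 IMPLIES 0) AND (NOT 0 OR (0 AND 1))) -> 1
  row 4 [000100]: ((0 IMPLIES 0) AND (NOT 0 OR (0 AND 0))) -> 1
  (every remaining row is evaluated the same way; all 64 results are listed next)
Full result column, 8 rows per line (x1,x2,x3 fixed per line; x4,x5,x6 runs 000..111 left to right):
  rows 0-7 [x1,x2,x3=000]: 11111111  (ones: 8)
  rows 8-15 [x1,x2,x3=001]: 11111111  (ones: 8)
  rows 16-23 [x1,x2,x3=010]: 00000000  (ones: 0)
  rows 24-31 [x1,x2,x3=011]: 00000000  (ones: 0)
  rows 32-39 [x1,x2,x3=100]: 11111111  (ones: 8)
  rows 40-47 [x1,x2,x3=101]: 11111111  (ones: 8)
  rows 48-55 [x1,x2,x3=110]: 00000000  (ones: 0)
  rows 56-63 [x1,x2,x3=111]: 00110011  (ones: 4)
Count of 1-rows = 8+8+0+0+8+8+0+4 = 36

36


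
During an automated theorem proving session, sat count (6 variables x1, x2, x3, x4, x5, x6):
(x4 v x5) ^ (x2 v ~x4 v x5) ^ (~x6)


CNF with 3 clauses over 6 vars (64 assignments).
An assignment satisfies CNF iff every clause has >=1 true literal.
Check each row (bits = x1,x2,x3,x4,x5,x6; clause T/F shown):
  row 0 [000000]: clauses=FTT -> 0
  row 1 [000001]: clauses=FTF -> 0
  row 2 [000010]: clauses=TTT -> 1
  row 3 [000011]: clauses=TTF -> 0
  row 4 [000100]: clauses=TFT -> 0
  (every remaining row is evaluated the same way; all 64 results are listed next)
Full result column, 8 rows per line (x1,x2,x3 fixed per line; x4,x5,x6 runs 000..111 left to right):
  rows 0-7 [x1,x2,x3=000]: 00100010  (ones: 2)
  rows 8-15 [x1,x2,x3=001]: 00100010  (ones: 2)
  rows 16-23 [x1,x2,x3=010]: 00101010  (ones: 3)
  rows 24-31 [x1,x2,x3=011]: 00101010  (ones: 3)
  rows 32-39 [x1,x2,x3=100]: 00100010  (ones: 2)
  rows 40-47 [x1,x2,x3=101]: 00100010  (ones: 2)
  rows 48-55 [x1,x2,x3=110]: 00101010  (ones: 3)
  rows 56-63 [x1,x2,x3=111]: 00101010  (ones: 3)
Satisfying assignments = 2+2+3+3+2+2+3+3 = 20

20


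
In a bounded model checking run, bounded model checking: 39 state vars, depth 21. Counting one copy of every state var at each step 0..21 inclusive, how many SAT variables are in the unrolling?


BMC unrolls to depth k, creating one copy of each state var for steps 0..k.
Step count = 21 + 1 = 22 (steps 0 through 21)
Vars per step = 39
Total = 39 * 22 = 858

858


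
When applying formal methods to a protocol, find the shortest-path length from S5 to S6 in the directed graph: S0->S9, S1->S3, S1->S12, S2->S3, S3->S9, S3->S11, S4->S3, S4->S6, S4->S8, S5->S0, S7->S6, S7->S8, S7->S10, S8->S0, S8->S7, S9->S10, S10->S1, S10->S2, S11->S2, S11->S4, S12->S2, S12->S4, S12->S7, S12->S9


BFS layer-by-layer from S5:
  dist 0: {S5}
  dist 1: {S0}
  dist 2: {S9}
  dist 3: {S10}
  dist 4: {S1, S2}
  dist 5: {S3, S12}
  dist 6: {S4, S7, S11}
  dist 7: {S6, S8}
  -> S6 reached at distance 7
Shortest path length = 7

7


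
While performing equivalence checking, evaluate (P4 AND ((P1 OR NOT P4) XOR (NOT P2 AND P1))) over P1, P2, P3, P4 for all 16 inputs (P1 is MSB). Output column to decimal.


Formula: (P4 AND ((P1 OR NOT P4) XOR (NOT P2 AND P1))) over P1, P2, P3, P4 (16 rows)
Evaluate each row (bits = P1,P2,P3,P4, MSB first):
  row 0 [0000]: (0 AND ((0 OR NOT 0) XOR (NOT 0 AND 0))) -> 0
  row 1 [0001]: (1 AND ((0 OR NOT 1) XOR (NOT 0 AND 0))) -> 0
  row 2 [0010]: (0 AND ((0 OR NOT 0) XOR (NOT 0 AND 0))) -> 0
  row 3 [0011]: (1 AND ((0 OR NOT 1) XOR (NOT 0 AND 0))) -> 0
  row 4 [0100]: (0 AND ((0 OR NOT 0) XOR (NOT 1 AND 0))) -> 0
  row 5 [0101]: (1 AND ((0 OR NOT 1) XOR (NOT 1 AND 0))) -> 0
  row 6 [0110]: (0 AND ((0 OR NOT 0) XOR (NOT 1 AND 0))) -> 0
  row 7 [0111]: (1 AND ((0 OR NOT 1) XOR (NOT 1 AND 0))) -> 0
  row 8 [1000]: (0 AND ((1 OR NOT 0) XOR (NOT 0 AND 1))) -> 0
  row 9 [1001]: (1 AND ((1 OR NOT 1) XOR (NOT 0 AND 1))) -> 0
  row 10 [1010]: (0 AND ((1 OR NOT 0) XOR (NOT 0 AND 1))) -> 0
  row 11 [1011]: (1 AND ((1 OR NOT 1) XOR (NOT 0 AND 1))) -> 0
  row 12 [1100]: (0 AND ((1 OR NOT 0) XOR (NOT 1 AND 1))) -> 0
  row 13 [1101]: (1 AND ((1 OR NOT 1) XOR (NOT 1 AND 1))) -> 1
  row 14 [1110]: (0 AND ((1 OR NOT 0) XOR (NOT 1 AND 1))) -> 0
  row 15 [1111]: (1 AND ((1 OR NOT 1) XOR (NOT 1 AND 1))) -> 1
Full result column, 4 rows per line (P1,P2 fixed per line; P3,P4 runs 00..11 left to right):
  rows 0-3 [P1,P2=00]: 0000  = hex 0
  rows 4-7 [P1,P2=01]: 0000  = hex 0
  rows 8-11 [P1,P2=10]: 0000  = hex 0
  rows 12-15 [P1,P2=11]: 0101  = hex 5
Output column (row 0 .. row 15) = 0000000000000101
Output column grouped in 4s = 0000 0000 0000 0101 = 0x0005
Convert to decimal digit by digit (value = value*16 + digit):
  0 -> 0
  0*16 + 0 = 0
  0*16 + 0 = 0
  0*16 + 5 = 5
Decimal = 5

5


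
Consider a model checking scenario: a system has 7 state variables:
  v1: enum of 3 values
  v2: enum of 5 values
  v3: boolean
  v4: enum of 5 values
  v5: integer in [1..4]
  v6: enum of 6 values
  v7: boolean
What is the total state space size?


State space = product of domain sizes of all variables.
Domain sizes:
  v1 (enum of 3 values): 3
  v2 (enum of 5 values): 5
  v3 (boolean): 2
  v4 (enum of 5 values): 5
  v5 (integer in [1..4]): 4
  v6 (enum of 6 values): 6
  v7 (boolean): 2
Product = 3 * 5 * 2 * 5 * 4 * 6 * 2 = 7200

7200


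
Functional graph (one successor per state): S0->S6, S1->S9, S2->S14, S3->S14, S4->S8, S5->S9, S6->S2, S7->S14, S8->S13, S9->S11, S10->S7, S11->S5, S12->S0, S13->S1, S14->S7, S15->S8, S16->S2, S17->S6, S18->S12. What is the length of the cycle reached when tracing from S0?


Trace from S0 until a state repeats:
  S0 -> S6 -> S2 -> S14 -> S7 -> S14
S14 first seen at step 3, revisited at step 5.
Cycle length = 5 - 3 = 2

2


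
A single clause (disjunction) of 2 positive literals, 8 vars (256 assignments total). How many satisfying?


Step 1: Total=2^8=256
Step 2: Unsat when all 2 false: 2^6=64
Step 3: Sat=256-64=192

192


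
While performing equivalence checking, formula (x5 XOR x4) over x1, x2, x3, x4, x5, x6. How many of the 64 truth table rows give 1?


Formula: (x5 XOR x4) over 6 vars (64 rows)
Evaluate each row (x1, x2, x3, x4, x5, x6 as bits, MSB first):
  row 0 [000000]: (0 XOR 0) -> 0
  row 1 [000001]: (0 XOR 0) -> 0
  row 2 [000010]: (1 XOR 0) -> 1
  row 3 [000011]: (1 XOR 0) -> 1
  row 4 [000100]: (0 XOR 1) -> 1
  (every remaining row is evaluated the same way; all 64 results are listed next)
Full result column, 8 rows per line (x1,x2,x3 fixed per line; x4,x5,x6 runs 000..111 left to right):
  rows 0-7 [x1,x2,x3=000]: 00111100  (ones: 4)
  rows 8-15 [x1,x2,x3=001]: 00111100  (ones: 4)
  rows 16-23 [x1,x2,x3=010]: 00111100  (ones: 4)
  rows 24-31 [x1,x2,x3=011]: 00111100  (ones: 4)
  rows 32-39 [x1,x2,x3=100]: 00111100  (ones: 4)
  rows 40-47 [x1,x2,x3=101]: 00111100  (ones: 4)
  rows 48-55 [x1,x2,x3=110]: 00111100  (ones: 4)
  rows 56-63 [x1,x2,x3=111]: 00111100  (ones: 4)
Count of 1-rows = 4+4+4+4+4+4+4+4 = 32

32


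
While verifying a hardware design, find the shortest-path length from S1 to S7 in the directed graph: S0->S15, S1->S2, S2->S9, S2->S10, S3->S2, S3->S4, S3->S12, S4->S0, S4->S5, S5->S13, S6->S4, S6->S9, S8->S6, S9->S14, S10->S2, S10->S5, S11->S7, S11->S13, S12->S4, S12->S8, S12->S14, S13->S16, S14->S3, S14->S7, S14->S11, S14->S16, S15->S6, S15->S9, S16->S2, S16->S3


BFS layer-by-layer from S1:
  dist 0: {S1}
  dist 1: {S2}
  dist 2: {S9, S10}
  dist 3: {S5, S14}
  dist 4: {S3, S7, S11, S13, S16}
  -> S7 reached at distance 4
Shortest path length = 4

4


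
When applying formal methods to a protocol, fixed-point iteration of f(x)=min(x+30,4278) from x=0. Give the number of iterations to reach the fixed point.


Step 1: x=0, cap=4278, increment=30
Step 2: x grows by 30 each step until capped at 4278; fixed point is x=4278
Step 3: iterations = ceil(4278/30) = 143

143


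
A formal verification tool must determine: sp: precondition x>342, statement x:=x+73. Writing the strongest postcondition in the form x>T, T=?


Formula: sp(P, x:=E) = exists old_x. (x = E[old_x/x]) AND P[old_x/x] (old_x is the value of x before the assignment; eliminate old_x by solving x = E[old_x/x] for old_x)
Step 1: Precondition P: x>342, i.e. old_x > 342
Step 2: Assignment gives x = old_x + 73, so old_x = x - 73
Step 3: Substitute into P: x - 73 > 342
Step 4: Simplify: x > 342+73 = 415

415


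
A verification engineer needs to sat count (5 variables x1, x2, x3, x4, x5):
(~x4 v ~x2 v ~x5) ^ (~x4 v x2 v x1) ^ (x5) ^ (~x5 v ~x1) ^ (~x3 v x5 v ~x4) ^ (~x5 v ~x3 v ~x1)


CNF with 6 clauses over 5 vars (32 assignments).
An assignment satisfies CNF iff every clause has >=1 true literal.
Check each row (bits = x1,x2,x3,x4,x5; clause T/F shown):
  row 0 [00000]: clauses=TTFTTT -> 0
  row 1 [00001]: clauses=TTTTTT -> 1
  row 2 [00010]: clauses=TFFTTT -> 0
  row 3 [00011]: clauses=TFTTTT -> 0
  row 4 [00100]: clauses=TTFTTT -> 0
  row 5 [00101]: clauses=TTTTTT -> 1
  row 6 [00110]: clauses=TFFTFT -> 0
  row 7 [00111]: clauses=TFTTTT -> 0
  row 8 [01000]: clauses=TTFTTT -> 0
  row 9 [01001]: clauses=TTTTTT -> 1
  row 10 [01010]: clauses=TTFTTT -> 0
  row 11 [01011]: clauses=FTTTTT -> 0
  row 12 [01100]: clauses=TTFTTT -> 0
  row 13 [01101]: clauses=TTTTTT -> 1
  row 14 [01110]: clauses=TTFTFT -> 0
  row 15 [01111]: clauses=FTTTTT -> 0
  row 16 [10000]: clauses=TTFTTT -> 0
  row 17 [10001]: clauses=TTTFTT -> 0
  row 18 [10010]: clauses=TTFTTT -> 0
  row 19 [10011]: clauses=TTTFTT -> 0
  row 20 [10100]: clauses=TTFTTT -> 0
  row 21 [10101]: clauses=TTTFTF -> 0
  row 22 [10110]: clauses=TTFTFT -> 0
  row 23 [10111]: clauses=TTTFTF -> 0
  row 24 [11000]: clauses=TTFTTT -> 0
  row 25 [11001]: clauses=TTTFTT -> 0
  row 26 [11010]: clauses=TTFTTT -> 0
  row 27 [11011]: clauses=FTTFTT -> 0
  row 28 [11100]: clauses=TTFTTT -> 0
  row 29 [11101]: clauses=TTTFTF -> 0
  row 30 [11110]: clauses=TTFTFT -> 0
  row 31 [11111]: clauses=FTTFTF -> 0
Full result column, 8 rows per line (x1,x2 fixed per line; x3,x4,x5 runs 000..111 left to right):
  rows 0-7 [x1,x2=00]: 01000100  (ones: 2)
  rows 8-15 [x1,x2=01]: 01000100  (ones: 2)
  rows 16-23 [x1,x2=10]: 00000000  (ones: 0)
  rows 24-31 [x1,x2=11]: 00000000  (ones: 0)
Satisfying assignments = 2+2+0+0 = 4

4


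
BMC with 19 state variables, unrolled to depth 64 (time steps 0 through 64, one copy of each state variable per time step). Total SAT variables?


BMC unrolls to depth k, creating one copy of each state var for steps 0..k.
Step count = 64 + 1 = 65 (steps 0 through 64)
Vars per step = 19
Total = 19 * 65 = 1235

1235


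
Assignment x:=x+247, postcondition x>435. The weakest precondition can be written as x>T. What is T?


Formula: wp(x:=E, P) = P[E/x] (substitute E for x in postcondition)
Step 1: Postcondition: x>435
Step 2: Substitute x+247 for x: x+247>435
Step 3: Solve for x: x > 435-247 = 188

188


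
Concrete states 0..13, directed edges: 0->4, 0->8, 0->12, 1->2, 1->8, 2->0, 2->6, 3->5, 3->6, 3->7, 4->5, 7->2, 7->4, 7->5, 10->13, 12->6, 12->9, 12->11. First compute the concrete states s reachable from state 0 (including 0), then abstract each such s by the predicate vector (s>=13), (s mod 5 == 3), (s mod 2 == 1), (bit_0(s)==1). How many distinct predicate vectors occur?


BFS from 0:
Concrete reachable: {0, 4, 5, 6, 8, 9, 11, 12}
Abstract via predicates (s>=13), (s mod 5 == 3), (s mod 2 == 1), (bit_0(s)==1):
  (0,0,0,0) <- {0, 4, 6, 12}
  (0,0,1,1) <- {5, 9, 11}
  (0,1,0,0) <- {8}
Distinct abstract states = 3

3


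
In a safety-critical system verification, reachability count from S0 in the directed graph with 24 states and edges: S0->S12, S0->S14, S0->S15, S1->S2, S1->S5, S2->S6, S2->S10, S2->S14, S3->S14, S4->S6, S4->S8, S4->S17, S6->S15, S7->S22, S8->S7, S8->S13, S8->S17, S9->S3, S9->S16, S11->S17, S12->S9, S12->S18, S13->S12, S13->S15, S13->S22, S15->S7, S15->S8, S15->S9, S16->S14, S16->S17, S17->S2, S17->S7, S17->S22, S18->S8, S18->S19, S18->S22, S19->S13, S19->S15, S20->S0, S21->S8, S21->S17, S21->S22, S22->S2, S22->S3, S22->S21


BFS from S0:
  layer 0: {S0}
  layer 1: {S12, S14, S15}
  layer 2: {S7, S8, S9, S18}
  layer 3: {S3, S13, S16, S17, S19, S22}
  layer 4: {S2, S21}
  layer 5: {S6, S10}
Reachable set: {S0, S2, S3, S6, S7, S8, S9, S10, S12, S13, S14, S15, S16, S17, S18, S19, S21, S22}
Count = 18

18


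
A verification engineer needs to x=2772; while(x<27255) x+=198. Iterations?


Step 1: x goes from 2772 toward 27255 by 198; the body runs while x<27255, so iterations = ceil((bound-start)/step)
Step 2: Distance=24483
Step 3: ceil(24483/198)=124

124


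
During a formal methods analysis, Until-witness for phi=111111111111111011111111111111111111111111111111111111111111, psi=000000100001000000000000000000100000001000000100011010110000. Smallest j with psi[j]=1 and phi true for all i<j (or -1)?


(phi U psi) at 0: need smallest j with psi[j]=1 and phi[i]=1 for all i in [0,j).
Scan from step 0:
  step 0: phi=1, psi=0 -> continue
  step 1: phi=1, psi=0 -> continue
  step 2: phi=1, psi=0 -> continue
  step 3: phi=1, psi=0 -> continue
  step 6: psi=1 and phi held for [0,6) -> witness found
Witness step = 6

6


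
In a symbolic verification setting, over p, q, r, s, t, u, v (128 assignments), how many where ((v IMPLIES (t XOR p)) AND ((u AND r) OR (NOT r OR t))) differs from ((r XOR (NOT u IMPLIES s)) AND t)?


F1 = ((v IMPLIES (t XOR p)) AND ((u AND r) OR (NOT r OR t)))
F2 = ((r XOR (NOT u IMPLIES s)) AND t)
Evaluate both on each of 128 rows (bits = p,q,r,s,t,u,v):
  row 0 [0000000]: F1=1 F2=0 (differ) -> 1
  row 1 [0000001]: F1=0 F2=0 -> 0
  row 2 [0000010]: F1=1 F2=0 (differ) -> 1
  row 3 [0000011]: F1=0 F2=0 -> 0
  row 4 [0000100]: F1=1 F2=0 (differ) -> 1
  (every remaining row is evaluated the same way; all 128 results are listed next)
Full result column, 8 rows per line (p,q,r,s fixed per line; t,u,v runs 000..111 left to right):
  rows 0-7 [p,q,r,s=0000]: 10101100  (ones: 4)
  rows 8-15 [p,q,r,s=0001]: 10100000  (ones: 2)
  rows 16-23 [p,q,r,s=0010]: 00100011  (ones: 3)
  rows 24-31 [p,q,r,s=0011]: 00101111  (ones: 5)
  rows 32-39 [p,q,r,s=0100]: 10101100  (ones: 4)
  rows 40-47 [p,q,r,s=0101]: 10100000  (ones: 2)
  rows 48-55 [p,q,r,s=0110]: 00100011  (ones: 3)
  rows 56-63 [p,q,r,s=0111]: 00101111  (ones: 5)
  rows 64-71 [p,q,r,s=1000]: 11111001  (ones: 6)
  rows 72-79 [p,q,r,s=1001]: 11110101  (ones: 6)
  rows 80-87 [p,q,r,s=1010]: 00110110  (ones: 4)
  rows 88-95 [p,q,r,s=1011]: 00111010  (ones: 4)
  rows 96-103 [p,q,r,s=1100]: 11111001  (ones: 6)
  rows 104-111 [p,q,r,s=1101]: 11110101  (ones: 6)
  rows 112-119 [p,q,r,s=1110]: 00110110  (ones: 4)
  rows 120-127 [p,q,r,s=1111]: 00111010  (ones: 4)
Disagreements = 4+2+3+5+4+2+3+5+6+6+4+4+6+6+4+4 = 68

68


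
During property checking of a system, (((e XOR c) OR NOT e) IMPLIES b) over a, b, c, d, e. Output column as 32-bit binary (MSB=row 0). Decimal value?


Formula: (((e XOR c) OR NOT e) IMPLIES b) over a, b, c, d, e (32 rows)
Evaluate each row (bits = a,b,c,d,e, MSB first):
  row 0 [00000]: (((0 XOR 0) OR NOT 0) IMPLIES 0) -> 0
  row 1 [00001]: (((1 XOR 0) OR NOT 1) IMPLIES 0) -> 0
  row 2 [00010]: (((0 XOR 0) OR NOT 0) IMPLIES 0) -> 0
  row 3 [00011]: (((1 XOR 0) OR NOT 1) IMPLIES 0) -> 0
  row 4 [00100]: (((0 XOR 1) OR NOT 0) IMPLIES 0) -> 0
  row 5 [00101]: (((1 XOR 1) OR NOT 1) IMPLIES 0) -> 1
  row 6 [00110]: (((0 XOR 1) OR NOT 0) IMPLIES 0) -> 0
  row 7 [00111]: (((1 XOR 1) OR NOT 1) IMPLIES 0) -> 1
  row 8 [01000]: (((0 XOR 0) OR NOT 0) IMPLIES 1) -> 1
  row 9 [01001]: (((1 XOR 0) OR NOT 1) IMPLIES 1) -> 1
  row 10 [01010]: (((0 XOR 0) OR NOT 0) IMPLIES 1) -> 1
  row 11 [01011]: (((1 XOR 0) OR NOT 1) IMPLIES 1) -> 1
  row 12 [01100]: (((0 XOR 1) OR NOT 0) IMPLIES 1) -> 1
  row 13 [01101]: (((1 XOR 1) OR NOT 1) IMPLIES 1) -> 1
  row 14 [01110]: (((0 XOR 1) OR NOT 0) IMPLIES 1) -> 1
  row 15 [01111]: (((1 XOR 1) OR NOT 1) IMPLIES 1) -> 1
  row 16 [10000]: (((0 XOR 0) OR NOT 0) IMPLIES 0) -> 0
  row 17 [10001]: (((1 XOR 0) OR NOT 1) IMPLIES 0) -> 0
  row 18 [10010]: (((0 XOR 0) OR NOT 0) IMPLIES 0) -> 0
  row 19 [10011]: (((1 XOR 0) OR NOT 1) IMPLIES 0) -> 0
  row 20 [10100]: (((0 XOR 1) OR NOT 0) IMPLIES 0) -> 0
  row 21 [10101]: (((1 XOR 1) OR NOT 1) IMPLIES 0) -> 1
  row 22 [10110]: (((0 XOR 1) OR NOT 0) IMPLIES 0) -> 0
  row 23 [10111]: (((1 XOR 1) OR NOT 1) IMPLIES 0) -> 1
  row 24 [11000]: (((0 XOR 0) OR NOT 0) IMPLIES 1) -> 1
  row 25 [11001]: (((1 XOR 0) OR NOT 1) IMPLIES 1) -> 1
  row 26 [11010]: (((0 XOR 0) OR NOT 0) IMPLIES 1) -> 1
  row 27 [11011]: (((1 XOR 0) OR NOT 1) IMPLIES 1) -> 1
  row 28 [11100]: (((0 XOR 1) OR NOT 0) IMPLIES 1) -> 1
  row 29 [11101]: (((1 XOR 1) OR NOT 1) IMPLIES 1) -> 1
  row 30 [11110]: (((0 XOR 1) OR NOT 0) IMPLIES 1) -> 1
  row 31 [11111]: (((1 XOR 1) OR NOT 1) IMPLIES 1) -> 1
Full result column, 4 rows per line (a,b,c fixed per line; d,e runs 00..11 left to right):
  rows 0-3 [a,b,c=000]: 0000  = hex 0
  rows 4-7 [a,b,c=001]: 0101  = hex 5
  rows 8-11 [a,b,c=010]: 1111  = hex F
  rows 12-15 [a,b,c=011]: 1111  = hex F
  rows 16-19 [a,b,c=100]: 0000  = hex 0
  rows 20-23 [a,b,c=101]: 0101  = hex 5
  rows 24-27 [a,b,c=110]: 1111  = hex F
  rows 28-31 [a,b,c=111]: 1111  = hex F
Output column (row 0 .. row 31) = 00000101111111110000010111111111
Output column grouped in 4s = 0000 0101 1111 1111 0000 0101 1111 1111 = 0x05FF05FF
Convert to decimal digit by digit (value = value*16 + digit):
  0 -> 0
  0*16 + 5 = 5
  5*16 + 15 (F) = 95
  95*16 + 15 (F) = 1535
  1535*16 + 0 = 24560
  24560*16 + 5 = 392965
  392965*16 + 15 (F) = 6287455
  6287455*16 + 15 (F) = 100599295
Decimal = 100599295

100599295


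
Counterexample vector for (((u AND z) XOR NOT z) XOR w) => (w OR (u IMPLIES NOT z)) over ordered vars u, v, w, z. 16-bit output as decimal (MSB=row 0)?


F1 = (((u AND z) XOR NOT z) XOR w)
F2 = (w OR (u IMPLIES NOT z))
Counterexample to F1=>F2 is where F1=1 and F2=0.
Evaluate each row (bits = u,v,w,z, MSB first):
  row 0 [0000]: F1=1 F2=1 -> F1&~F2 -> 0
  row 1 [0001]: F1=0 F2=1 -> F1&~F2 -> 0
  row 2 [0010]: F1=0 F2=1 -> F1&~F2 -> 0
  row 3 [0011]: F1=1 F2=1 -> F1&~F2 -> 0
  row 4 [0100]: F1=1 F2=1 -> F1&~F2 -> 0
  row 5 [0101]: F1=0 F2=1 -> F1&~F2 -> 0
  row 6 [0110]: F1=0 F2=1 -> F1&~F2 -> 0
  row 7 [0111]: F1=1 F2=1 -> F1&~F2 -> 0
  row 8 [1000]: F1=1 F2=1 -> F1&~F2 -> 0
  row 9 [1001]: F1=1 F2=0 -> F1&~F2 -> 1
  row 10 [1010]: F1=0 F2=1 -> F1&~F2 -> 0
  row 11 [1011]: F1=0 F2=1 -> F1&~F2 -> 0
  row 12 [1100]: F1=1 F2=1 -> F1&~F2 -> 0
  row 13 [1101]: F1=1 F2=0 -> F1&~F2 -> 1
  row 14 [1110]: F1=0 F2=1 -> F1&~F2 -> 0
  row 15 [1111]: F1=0 F2=1 -> F1&~F2 -> 0
Full result column, 4 rows per line (u,v fixed per line; w,z runs 00..11 left to right):
  rows 0-3 [u,v=00]: 0000  = hex 0
  rows 4-7 [u,v=01]: 0000  = hex 0
  rows 8-11 [u,v=10]: 0100  = hex 4
  rows 12-15 [u,v=11]: 0100  = hex 4
Counterexample vector (row 0 .. row 15) = 0000000001000100
Output column grouped in 4s = 0000 0000 0100 0100 = 0x0044
Convert to decimal digit by digit (value = value*16 + digit):
  0 -> 0
  0*16 + 0 = 0
  0*16 + 4 = 4
  4*16 + 4 = 68
Decimal = 68

68


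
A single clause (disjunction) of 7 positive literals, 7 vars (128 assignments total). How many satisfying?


Step 1: Total=2^7=128
Step 2: Unsat when all 7 false: 2^0=1
Step 3: Sat=128-1=127

127


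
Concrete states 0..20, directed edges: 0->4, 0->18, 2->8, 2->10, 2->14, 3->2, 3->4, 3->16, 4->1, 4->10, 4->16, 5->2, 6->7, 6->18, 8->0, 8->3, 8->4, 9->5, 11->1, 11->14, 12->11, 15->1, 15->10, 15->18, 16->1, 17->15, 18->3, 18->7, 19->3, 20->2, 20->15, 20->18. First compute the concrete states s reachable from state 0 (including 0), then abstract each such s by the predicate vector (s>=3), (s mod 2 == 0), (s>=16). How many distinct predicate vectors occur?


BFS from 0:
Concrete reachable: {0, 1, 2, 3, 4, 7, 8, 10, 14, 16, 18}
Abstract via predicates (s>=3), (s mod 2 == 0), (s>=16):
  (0,0,0) <- {1}
  (0,1,0) <- {0, 2}
  (1,0,0) <- {3, 7}
  (1,1,0) <- {4, 8, 10, 14}
  (1,1,1) <- {16, 18}
Distinct abstract states = 5

5


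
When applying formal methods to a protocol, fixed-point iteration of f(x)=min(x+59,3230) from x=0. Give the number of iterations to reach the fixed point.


Step 1: x=0, cap=3230, increment=59
Step 2: x grows by 59 each step until capped at 3230; fixed point is x=3230
Step 3: iterations = ceil(3230/59) = 55

55


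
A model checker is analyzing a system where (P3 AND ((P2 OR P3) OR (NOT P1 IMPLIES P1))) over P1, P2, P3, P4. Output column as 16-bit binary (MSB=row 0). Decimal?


Formula: (P3 AND ((P2 OR P3) OR (NOT P1 IMPLIES P1))) over P1, P2, P3, P4 (16 rows)
Evaluate each row (bits = P1,P2,P3,P4, MSB first):
  row 0 [0000]: (0 AND ((0 OR 0) OR (NOT 0 IMPLIES 0))) -> 0
  row 1 [0001]: (0 AND ((0 OR 0) OR (NOT 0 IMPLIES 0))) -> 0
  row 2 [0010]: (1 AND ((0 OR 1) OR (NOT 0 IMPLIES 0))) -> 1
  row 3 [0011]: (1 AND ((0 OR 1) OR (NOT 0 IMPLIES 0))) -> 1
  row 4 [0100]: (0 AND ((1 OR 0) OR (NOT 0 IMPLIES 0))) -> 0
  row 5 [0101]: (0 AND ((1 OR 0) OR (NOT 0 IMPLIES 0))) -> 0
  row 6 [0110]: (1 AND ((1 OR 1) OR (NOT 0 IMPLIES 0))) -> 1
  row 7 [0111]: (1 AND ((1 OR 1) OR (NOT 0 IMPLIES 0))) -> 1
  row 8 [1000]: (0 AND ((0 OR 0) OR (NOT 1 IMPLIES 1))) -> 0
  row 9 [1001]: (0 AND ((0 OR 0) OR (NOT 1 IMPLIES 1))) -> 0
  row 10 [1010]: (1 AND ((0 OR 1) OR (NOT 1 IMPLIES 1))) -> 1
  row 11 [1011]: (1 AND ((0 OR 1) OR (NOT 1 IMPLIES 1))) -> 1
  row 12 [1100]: (0 AND ((1 OR 0) OR (NOT 1 IMPLIES 1))) -> 0
  row 13 [1101]: (0 AND ((1 OR 0) OR (NOT 1 IMPLIES 1))) -> 0
  row 14 [1110]: (1 AND ((1 OR 1) OR (NOT 1 IMPLIES 1))) -> 1
  row 15 [1111]: (1 AND ((1 OR 1) OR (NOT 1 IMPLIES 1))) -> 1
Full result column, 4 rows per line (P1,P2 fixed per line; P3,P4 runs 00..11 left to right):
  rows 0-3 [P1,P2=00]: 0011  = hex 3
  rows 4-7 [P1,P2=01]: 0011  = hex 3
  rows 8-11 [P1,P2=10]: 0011  = hex 3
  rows 12-15 [P1,P2=11]: 0011  = hex 3
Output column (row 0 .. row 15) = 0011001100110011
Output column grouped in 4s = 0011 0011 0011 0011 = 0x3333
Convert to decimal digit by digit (value = value*16 + digit):
  3 -> 3
  3*16 + 3 = 51
  51*16 + 3 = 819
  819*16 + 3 = 13107
Decimal = 13107

13107


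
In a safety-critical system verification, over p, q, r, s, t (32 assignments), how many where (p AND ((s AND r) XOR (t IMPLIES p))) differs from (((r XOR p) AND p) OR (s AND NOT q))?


F1 = (p AND ((s AND r) XOR (t IMPLIES p)))
F2 = (((r XOR p) AND p) OR (s AND NOT q))
Evaluate both on each of 32 rows (bits = p,q,r,s,t):
  row 0 [00000]: F1=0 F2=0 -> 0
  row 1 [00001]: F1=0 F2=0 -> 0
  row 2 [00010]: F1=0 F2=1 (differ) -> 1
  row 3 [00011]: F1=0 F2=1 (differ) -> 1
  row 4 [00100]: F1=0 F2=0 -> 0
  row 5 [00101]: F1=0 F2=0 -> 0
  row 6 [00110]: F1=0 F2=1 (differ) -> 1
  row 7 [00111]: F1=0 F2=1 (differ) -> 1
  row 8 [01000]: F1=0 F2=0 -> 0
  row 9 [01001]: F1=0 F2=0 -> 0
  row 10 [01010]: F1=0 F2=0 -> 0
  row 11 [01011]: F1=0 F2=0 -> 0
  row 12 [01100]: F1=0 F2=0 -> 0
  row 13 [01101]: F1=0 F2=0 -> 0
  row 14 [01110]: F1=0 F2=0 -> 0
  row 15 [01111]: F1=0 F2=0 -> 0
  row 16 [10000]: F1=1 F2=1 -> 0
  row 17 [10001]: F1=1 F2=1 -> 0
  row 18 [10010]: F1=1 F2=1 -> 0
  row 19 [10011]: F1=1 F2=1 -> 0
  row 20 [10100]: F1=1 F2=0 (differ) -> 1
  row 21 [10101]: F1=1 F2=0 (differ) -> 1
  row 22 [10110]: F1=0 F2=1 (differ) -> 1
  row 23 [10111]: F1=0 F2=1 (differ) -> 1
  row 24 [11000]: F1=1 F2=1 -> 0
  row 25 [11001]: F1=1 F2=1 -> 0
  row 26 [11010]: F1=1 F2=1 -> 0
  row 27 [11011]: F1=1 F2=1 -> 0
  row 28 [11100]: F1=1 F2=0 (differ) -> 1
  row 29 [11101]: F1=1 F2=0 (differ) -> 1
  row 30 [11110]: F1=0 F2=0 -> 0
  row 31 [11111]: F1=0 F2=0 -> 0
Full result column, 8 rows per line (p,q fixed per line; r,s,t runs 000..111 left to right):
  rows 0-7 [p,q=00]: 00110011  (ones: 4)
  rows 8-15 [p,q=01]: 00000000  (ones: 0)
  rows 16-23 [p,q=10]: 00001111  (ones: 4)
  rows 24-31 [p,q=11]: 00001100  (ones: 2)
Disagreements = 4+0+4+2 = 10

10


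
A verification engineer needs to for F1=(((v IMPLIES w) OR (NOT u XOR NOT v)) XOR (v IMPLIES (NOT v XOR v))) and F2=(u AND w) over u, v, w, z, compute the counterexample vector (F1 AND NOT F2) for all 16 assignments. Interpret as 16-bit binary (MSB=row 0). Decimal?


F1 = (((v IMPLIES w) OR (NOT u XOR NOT v)) XOR (v IMPLIES (NOT v XOR v)))
F2 = (u AND w)
Counterexample to F1=>F2 is where F1=1 and F2=0.
Evaluate each row (bits = u,v,w,z, MSB first):
  row 0 [0000]: F1=0 F2=0 -> F1&~F2 -> 0
  row 1 [0001]: F1=0 F2=0 -> F1&~F2 -> 0
  row 2 [0010]: F1=0 F2=0 -> F1&~F2 -> 0
  row 3 [0011]: F1=0 F2=0 -> F1&~F2 -> 0
  row 4 [0100]: F1=0 F2=0 -> F1&~F2 -> 0
  row 5 [0101]: F1=0 F2=0 -> F1&~F2 -> 0
  row 6 [0110]: F1=0 F2=0 -> F1&~F2 -> 0
  row 7 [0111]: F1=0 F2=0 -> F1&~F2 -> 0
  row 8 [1000]: F1=0 F2=0 -> F1&~F2 -> 0
  row 9 [1001]: F1=0 F2=0 -> F1&~F2 -> 0
  row 10 [1010]: F1=0 F2=1 -> F1&~F2 -> 0
  row 11 [1011]: F1=0 F2=1 -> F1&~F2 -> 0
  row 12 [1100]: F1=1 F2=0 -> F1&~F2 -> 1
  row 13 [1101]: F1=1 F2=0 -> F1&~F2 -> 1
  row 14 [1110]: F1=0 F2=1 -> F1&~F2 -> 0
  row 15 [1111]: F1=0 F2=1 -> F1&~F2 -> 0
Full result column, 4 rows per line (u,v fixed per line; w,z runs 00..11 left to right):
  rows 0-3 [u,v=00]: 0000  = hex 0
  rows 4-7 [u,v=01]: 0000  = hex 0
  rows 8-11 [u,v=10]: 0000  = hex 0
  rows 12-15 [u,v=11]: 1100  = hex C
Counterexample vector (row 0 .. row 15) = 0000000000001100
Output column grouped in 4s = 0000 0000 0000 1100 = 0x000C
Convert to decimal digit by digit (value = value*16 + digit):
  0 -> 0
  0*16 + 0 = 0
  0*16 + 0 = 0
  0*16 + 12 (C) = 12
Decimal = 12

12


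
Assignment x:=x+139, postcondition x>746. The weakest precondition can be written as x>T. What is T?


Formula: wp(x:=E, P) = P[E/x] (substitute E for x in postcondition)
Step 1: Postcondition: x>746
Step 2: Substitute x+139 for x: x+139>746
Step 3: Solve for x: x > 746-139 = 607

607


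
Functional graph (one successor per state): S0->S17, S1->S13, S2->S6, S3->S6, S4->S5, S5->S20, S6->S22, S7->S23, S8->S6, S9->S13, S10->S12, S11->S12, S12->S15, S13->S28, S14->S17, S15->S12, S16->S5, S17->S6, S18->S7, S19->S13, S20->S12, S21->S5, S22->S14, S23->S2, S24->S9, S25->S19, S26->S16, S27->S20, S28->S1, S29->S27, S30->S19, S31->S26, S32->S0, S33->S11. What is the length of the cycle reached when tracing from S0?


Trace from S0 until a state repeats:
  S0 -> S17 -> S6 -> S22 -> S14 -> S17
S17 first seen at step 1, revisited at step 5.
Cycle length = 5 - 1 = 4

4


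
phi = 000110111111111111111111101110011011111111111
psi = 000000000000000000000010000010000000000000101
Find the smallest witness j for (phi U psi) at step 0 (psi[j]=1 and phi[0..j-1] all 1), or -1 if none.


(phi U psi) at 0: need smallest j with psi[j]=1 and phi[i]=1 for all i in [0,j).
Scan from step 0:
  step 0: phi=0 -> phi-prefix broken from here
  step 22: psi=1 but phi already failed -> not a witness
  step 28: psi=1 but phi already failed -> not a witness
  step 42: psi=1 but phi already failed -> not a witness
  step 44: psi=1 but phi already failed -> not a witness
  end of trace: no witness -> -1
Witness step = -1

-1


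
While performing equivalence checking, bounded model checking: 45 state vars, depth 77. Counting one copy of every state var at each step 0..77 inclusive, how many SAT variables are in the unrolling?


BMC unrolls to depth k, creating one copy of each state var for steps 0..k.
Step count = 77 + 1 = 78 (steps 0 through 77)
Vars per step = 45
Total = 45 * 78 = 3510

3510


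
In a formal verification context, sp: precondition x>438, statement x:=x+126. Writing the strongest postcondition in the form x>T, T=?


Formula: sp(P, x:=E) = exists old_x. (x = E[old_x/x]) AND P[old_x/x] (old_x is the value of x before the assignment; eliminate old_x by solving x = E[old_x/x] for old_x)
Step 1: Precondition P: x>438, i.e. old_x > 438
Step 2: Assignment gives x = old_x + 126, so old_x = x - 126
Step 3: Substitute into P: x - 126 > 438
Step 4: Simplify: x > 438+126 = 564

564


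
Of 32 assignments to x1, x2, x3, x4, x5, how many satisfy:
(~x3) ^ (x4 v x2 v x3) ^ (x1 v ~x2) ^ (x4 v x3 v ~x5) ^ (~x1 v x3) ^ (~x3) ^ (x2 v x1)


CNF with 7 clauses over 5 vars (32 assignments).
An assignment satisfies CNF iff every clause has >=1 true literal.
Check each row (bits = x1,x2,x3,x4,x5; clause T/F shown):
  row 0 [00000]: clauses=TFTTTTF -> 0
  row 1 [00001]: clauses=TFTFTTF -> 0
  row 2 [00010]: clauses=TTTTTTF -> 0
  row 3 [00011]: clauses=TTTTTTF -> 0
  row 4 [00100]: clauses=FTTTTFF -> 0
  row 5 [00101]: clauses=FTTTTFF -> 0
  row 6 [00110]: clauses=FTTTTFF -> 0
  row 7 [00111]: clauses=FTTTTFF -> 0
  row 8 [01000]: clauses=TTFTTTT -> 0
  row 9 [01001]: clauses=TTFFTTT -> 0
  row 10 [01010]: clauses=TTFTTTT -> 0
  row 11 [01011]: clauses=TTFTTTT -> 0
  row 12 [01100]: clauses=FTFTTFT -> 0
  row 13 [01101]: clauses=FTFTTFT -> 0
  row 14 [01110]: clauses=FTFTTFT -> 0
  row 15 [01111]: clauses=FTFTTFT -> 0
  row 16 [10000]: clauses=TFTTFTT -> 0
  row 17 [10001]: clauses=TFTFFTT -> 0
  row 18 [10010]: clauses=TTTTFTT -> 0
  row 19 [10011]: clauses=TTTTFTT -> 0
  row 20 [10100]: clauses=FTTTTFT -> 0
  row 21 [10101]: clauses=FTTTTFT -> 0
  row 22 [10110]: clauses=FTTTTFT -> 0
  row 23 [10111]: clauses=FTTTTFT -> 0
  row 24 [11000]: clauses=TTTTFTT -> 0
  row 25 [11001]: clauses=TTTFFTT -> 0
  row 26 [11010]: clauses=TTTTFTT -> 0
  row 27 [11011]: clauses=TTTTFTT -> 0
  row 28 [11100]: clauses=FTTTTFT -> 0
  row 29 [11101]: clauses=FTTTTFT -> 0
  row 30 [11110]: clauses=FTTTTFT -> 0
  row 31 [11111]: clauses=FTTTTFT -> 0
Full result column, 8 rows per line (x1,x2 fixed per line; x3,x4,x5 runs 000..111 left to right):
  rows 0-7 [x1,x2=00]: 00000000  (ones: 0)
  rows 8-15 [x1,x2=01]: 00000000  (ones: 0)
  rows 16-23 [x1,x2=10]: 00000000  (ones: 0)
  rows 24-31 [x1,x2=11]: 00000000  (ones: 0)
Satisfying assignments = 0+0+0+0 = 0

0


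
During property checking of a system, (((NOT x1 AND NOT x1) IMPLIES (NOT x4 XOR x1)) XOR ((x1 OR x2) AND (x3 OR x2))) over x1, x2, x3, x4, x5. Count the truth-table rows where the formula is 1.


Formula: (((NOT x1 AND NOT x1) IMPLIES (NOT x4 XOR x1)) XOR ((x1 OR x2) AND (x3 OR x2))) over 5 vars (32 rows)
Evaluate each row (x1, x2, x3, x4, x5 as bits, MSB first):
  row 0 [00000]: (((NOT 0 AND NOT 0) IMPLIES (NOT 0 XOR 0)) XOR ((0 OR 0) AND (0 OR 0))) -> 1
  row 1 [00001]: (((NOT 0 AND NOT 0) IMPLIES (NOT 0 XOR 0)) XOR ((0 OR 0) AND (0 OR 0))) -> 1
  row 2 [00010]: (((NOT 0 AND NOT 0) IMPLIES (NOT 1 XOR 0)) XOR ((0 OR 0) AND (0 OR 0))) -> 0
  row 3 [00011]: (((NOT 0 AND NOT 0) IMPLIES (NOT 1 XOR 0)) XOR ((0 OR 0) AND (0 OR 0))) -> 0
  row 4 [00100]: (((NOT 0 AND NOT 0) IMPLIES (NOT 0 XOR 0)) XOR ((0 OR 0) AND (1 OR 0))) -> 1
  row 5 [00101]: (((NOT 0 AND NOT 0) IMPLIES (NOT 0 XOR 0)) XOR ((0 OR 0) AND (1 OR 0))) -> 1
  row 6 [00110]: (((NOT 0 AND NOT 0) IMPLIES (NOT 1 XOR 0)) XOR ((0 OR 0) AND (1 OR 0))) -> 0
  row 7 [00111]: (((NOT 0 AND NOT 0) IMPLIES (NOT 1 XOR 0)) XOR ((0 OR 0) AND (1 OR 0))) -> 0
  row 8 [01000]: (((NOT 0 AND NOT 0) IMPLIES (NOT 0 XOR 0)) XOR ((0 OR 1) AND (0 OR 1))) -> 0
  row 9 [01001]: (((NOT 0 AND NOT 0) IMPLIES (NOT 0 XOR 0)) XOR ((0 OR 1) AND (0 OR 1))) -> 0
  row 10 [01010]: (((NOT 0 AND NOT 0) IMPLIES (NOT 1 XOR 0)) XOR ((0 OR 1) AND (0 OR 1))) -> 1
  row 11 [01011]: (((NOT 0 AND NOT 0) IMPLIES (NOT 1 XOR 0)) XOR ((0 OR 1) AND (0 OR 1))) -> 1
  row 12 [01100]: (((NOT 0 AND NOT 0) IMPLIES (NOT 0 XOR 0)) XOR ((0 OR 1) AND (1 OR 1))) -> 0
  row 13 [01101]: (((NOT 0 AND NOT 0) IMPLIES (NOT 0 XOR 0)) XOR ((0 OR 1) AND (1 OR 1))) -> 0
  row 14 [01110]: (((NOT 0 AND NOT 0) IMPLIES (NOT 1 XOR 0)) XOR ((0 OR 1) AND (1 OR 1))) -> 1
  row 15 [01111]: (((NOT 0 AND NOT 0) IMPLIES (NOT 1 XOR 0)) XOR ((0 OR 1) AND (1 OR 1))) -> 1
  row 16 [10000]: (((NOT 1 AND NOT 1) IMPLIES (NOT 0 XOR 1)) XOR ((1 OR 0) AND (0 OR 0))) -> 1
  row 17 [10001]: (((NOT 1 AND NOT 1) IMPLIES (NOT 0 XOR 1)) XOR ((1 OR 0) AND (0 OR 0))) -> 1
  row 18 [10010]: (((NOT 1 AND NOT 1) IMPLIES (NOT 1 XOR 1)) XOR ((1 OR 0) AND (0 OR 0))) -> 1
  row 19 [10011]: (((NOT 1 AND NOT 1) IMPLIES (NOT 1 XOR 1)) XOR ((1 OR 0) AND (0 OR 0))) -> 1
  row 20 [10100]: (((NOT 1 AND NOT 1) IMPLIES (NOT 0 XOR 1)) XOR ((1 OR 0) AND (1 OR 0))) -> 0
  row 21 [10101]: (((NOT 1 AND NOT 1) IMPLIES (NOT 0 XOR 1)) XOR ((1 OR 0) AND (1 OR 0))) -> 0
  row 22 [10110]: (((NOT 1 AND NOT 1) IMPLIES (NOT 1 XOR 1)) XOR ((1 OR 0) AND (1 OR 0))) -> 0
  row 23 [10111]: (((NOT 1 AND NOT 1) IMPLIES (NOT 1 XOR 1)) XOR ((1 OR 0) AND (1 OR 0))) -> 0
  row 24 [11000]: (((NOT 1 AND NOT 1) IMPLIES (NOT 0 XOR 1)) XOR ((1 OR 1) AND (0 OR 1))) -> 0
  row 25 [11001]: (((NOT 1 AND NOT 1) IMPLIES (NOT 0 XOR 1)) XOR ((1 OR 1) AND (0 OR 1))) -> 0
  row 26 [11010]: (((NOT 1 AND NOT 1) IMPLIES (NOT 1 XOR 1)) XOR ((1 OR 1) AND (0 OR 1))) -> 0
  row 27 [11011]: (((NOT 1 AND NOT 1) IMPLIES (NOT 1 XOR 1)) XOR ((1 OR 1) AND (0 OR 1))) -> 0
  row 28 [11100]: (((NOT 1 AND NOT 1) IMPLIES (NOT 0 XOR 1)) XOR ((1 OR 1) AND (1 OR 1))) -> 0
  row 29 [11101]: (((NOT 1 AND NOT 1) IMPLIES (NOT 0 XOR 1)) XOR ((1 OR 1) AND (1 OR 1))) -> 0
  row 30 [11110]: (((NOT 1 AND NOT 1) IMPLIES (NOT 1 XOR 1)) XOR ((1 OR 1) AND (1 OR 1))) -> 0
  row 31 [11111]: (((NOT 1 AND NOT 1) IMPLIES (NOT 1 XOR 1)) XOR ((1 OR 1) AND (1 OR 1))) -> 0
Full result column, 8 rows per line (x1,x2 fixed per line; x3,x4,x5 runs 000..111 left to right):
  rows 0-7 [x1,x2=00]: 11001100  (ones: 4)
  rows 8-15 [x1,x2=01]: 00110011  (ones: 4)
  rows 16-23 [x1,x2=10]: 11110000  (ones: 4)
  rows 24-31 [x1,x2=11]: 00000000  (ones: 0)
Count of 1-rows = 4+4+4+0 = 12

12


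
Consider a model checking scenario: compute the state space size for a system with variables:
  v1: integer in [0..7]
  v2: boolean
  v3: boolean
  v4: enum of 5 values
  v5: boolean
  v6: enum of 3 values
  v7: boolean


State space = product of domain sizes of all variables.
Domain sizes:
  v1 (integer in [0..7]): 8
  v2 (boolean): 2
  v3 (boolean): 2
  v4 (enum of 5 values): 5
  v5 (boolean): 2
  v6 (enum of 3 values): 3
  v7 (boolean): 2
Product = 8 * 2 * 2 * 5 * 2 * 3 * 2 = 1920

1920


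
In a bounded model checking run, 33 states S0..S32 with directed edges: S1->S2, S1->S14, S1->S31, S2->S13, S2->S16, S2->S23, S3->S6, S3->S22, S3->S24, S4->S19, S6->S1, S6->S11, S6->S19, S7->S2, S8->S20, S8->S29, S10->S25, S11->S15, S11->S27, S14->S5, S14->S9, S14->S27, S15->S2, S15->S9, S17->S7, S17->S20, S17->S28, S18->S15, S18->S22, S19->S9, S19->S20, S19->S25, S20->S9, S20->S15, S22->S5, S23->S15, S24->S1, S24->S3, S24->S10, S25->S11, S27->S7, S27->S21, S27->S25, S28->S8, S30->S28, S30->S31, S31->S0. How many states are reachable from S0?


BFS from S0:
  layer 0: {S0}
Reachable set: {S0}
Count = 1

1


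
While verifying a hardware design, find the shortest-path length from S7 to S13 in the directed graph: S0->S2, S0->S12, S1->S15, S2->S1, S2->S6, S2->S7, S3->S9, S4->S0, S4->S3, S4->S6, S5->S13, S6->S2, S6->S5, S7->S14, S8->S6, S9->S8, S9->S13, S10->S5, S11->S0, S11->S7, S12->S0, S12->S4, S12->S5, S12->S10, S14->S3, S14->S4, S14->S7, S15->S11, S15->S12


BFS layer-by-layer from S7:
  dist 0: {S7}
  dist 1: {S14}
  dist 2: {S3, S4}
  dist 3: {S0, S6, S9}
  dist 4: {S2, S5, S8, S12, S13}
  -> S13 reached at distance 4
Shortest path length = 4

4


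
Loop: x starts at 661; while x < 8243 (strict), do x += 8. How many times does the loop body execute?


Step 1: x goes from 661 toward 8243 by 8; the body runs while x<8243, so iterations = ceil((bound-start)/step)
Step 2: Distance=7582
Step 3: ceil(7582/8)=948

948


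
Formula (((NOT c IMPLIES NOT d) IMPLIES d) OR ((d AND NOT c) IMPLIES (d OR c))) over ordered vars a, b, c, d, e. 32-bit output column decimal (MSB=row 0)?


Formula: (((NOT c IMPLIES NOT d) IMPLIES d) OR ((d AND NOT c) IMPLIES (d OR c))) over a, b, c, d, e (32 rows)
Evaluate each row (bits = a,b,c,d,e, MSB first):
  row 0 [00000]: (((NOT 0 IMPLIES NOT 0) IMPLIES 0) OR ((0 AND NOT 0) IMPLIES (0 OR 0))) -> 1
  row 1 [00001]: (((NOT 0 IMPLIES NOT 0) IMPLIES 0) OR ((0 AND NOT 0) IMPLIES (0 OR 0))) -> 1
  row 2 [00010]: (((NOT 0 IMPLIES NOT 1) IMPLIES 1) OR ((1 AND NOT 0) IMPLIES (1 OR 0))) -> 1
  row 3 [00011]: (((NOT 0 IMPLIES NOT 1) IMPLIES 1) OR ((1 AND NOT 0) IMPLIES (1 OR 0))) -> 1
  row 4 [00100]: (((NOT 1 IMPLIES NOT 0) IMPLIES 0) OR ((0 AND NOT 1) IMPLIES (0 OR 1))) -> 1
  row 5 [00101]: (((NOT 1 IMPLIES NOT 0) IMPLIES 0) OR ((0 AND NOT 1) IMPLIES (0 OR 1))) -> 1
  row 6 [00110]: (((NOT 1 IMPLIES NOT 1) IMPLIES 1) OR ((1 AND NOT 1) IMPLIES (1 OR 1))) -> 1
  row 7 [00111]: (((NOT 1 IMPLIES NOT 1) IMPLIES 1) OR ((1 AND NOT 1) IMPLIES (1 OR 1))) -> 1
  row 8 [01000]: (((NOT 0 IMPLIES NOT 0) IMPLIES 0) OR ((0 AND NOT 0) IMPLIES (0 OR 0))) -> 1
  row 9 [01001]: (((NOT 0 IMPLIES NOT 0) IMPLIES 0) OR ((0 AND NOT 0) IMPLIES (0 OR 0))) -> 1
  row 10 [01010]: (((NOT 0 IMPLIES NOT 1) IMPLIES 1) OR ((1 AND NOT 0) IMPLIES (1 OR 0))) -> 1
  row 11 [01011]: (((NOT 0 IMPLIES NOT 1) IMPLIES 1) OR ((1 AND NOT 0) IMPLIES (1 OR 0))) -> 1
  row 12 [01100]: (((NOT 1 IMPLIES NOT 0) IMPLIES 0) OR ((0 AND NOT 1) IMPLIES (0 OR 1))) -> 1
  row 13 [01101]: (((NOT 1 IMPLIES NOT 0) IMPLIES 0) OR ((0 AND NOT 1) IMPLIES (0 OR 1))) -> 1
  row 14 [01110]: (((NOT 1 IMPLIES NOT 1) IMPLIES 1) OR ((1 AND NOT 1) IMPLIES (1 OR 1))) -> 1
  row 15 [01111]: (((NOT 1 IMPLIES NOT 1) IMPLIES 1) OR ((1 AND NOT 1) IMPLIES (1 OR 1))) -> 1
  row 16 [10000]: (((NOT 0 IMPLIES NOT 0) IMPLIES 0) OR ((0 AND NOT 0) IMPLIES (0 OR 0))) -> 1
  row 17 [10001]: (((NOT 0 IMPLIES NOT 0) IMPLIES 0) OR ((0 AND NOT 0) IMPLIES (0 OR 0))) -> 1
  row 18 [10010]: (((NOT 0 IMPLIES NOT 1) IMPLIES 1) OR ((1 AND NOT 0) IMPLIES (1 OR 0))) -> 1
  row 19 [10011]: (((NOT 0 IMPLIES NOT 1) IMPLIES 1) OR ((1 AND NOT 0) IMPLIES (1 OR 0))) -> 1
  row 20 [10100]: (((NOT 1 IMPLIES NOT 0) IMPLIES 0) OR ((0 AND NOT 1) IMPLIES (0 OR 1))) -> 1
  row 21 [10101]: (((NOT 1 IMPLIES NOT 0) IMPLIES 0) OR ((0 AND NOT 1) IMPLIES (0 OR 1))) -> 1
  row 22 [10110]: (((NOT 1 IMPLIES NOT 1) IMPLIES 1) OR ((1 AND NOT 1) IMPLIES (1 OR 1))) -> 1
  row 23 [10111]: (((NOT 1 IMPLIES NOT 1) IMPLIES 1) OR ((1 AND NOT 1) IMPLIES (1 OR 1))) -> 1
  row 24 [11000]: (((NOT 0 IMPLIES NOT 0) IMPLIES 0) OR ((0 AND NOT 0) IMPLIES (0 OR 0))) -> 1
  row 25 [11001]: (((NOT 0 IMPLIES NOT 0) IMPLIES 0) OR ((0 AND NOT 0) IMPLIES (0 OR 0))) -> 1
  row 26 [11010]: (((NOT 0 IMPLIES NOT 1) IMPLIES 1) OR ((1 AND NOT 0) IMPLIES (1 OR 0))) -> 1
  row 27 [11011]: (((NOT 0 IMPLIES NOT 1) IMPLIES 1) OR ((1 AND NOT 0) IMPLIES (1 OR 0))) -> 1
  row 28 [11100]: (((NOT 1 IMPLIES NOT 0) IMPLIES 0) OR ((0 AND NOT 1) IMPLIES (0 OR 1))) -> 1
  row 29 [11101]: (((NOT 1 IMPLIES NOT 0) IMPLIES 0) OR ((0 AND NOT 1) IMPLIES (0 OR 1))) -> 1
  row 30 [11110]: (((NOT 1 IMPLIES NOT 1) IMPLIES 1) OR ((1 AND NOT 1) IMPLIES (1 OR 1))) -> 1
  row 31 [11111]: (((NOT 1 IMPLIES NOT 1) IMPLIES 1) OR ((1 AND NOT 1) IMPLIES (1 OR 1))) -> 1
Full result column, 4 rows per line (a,b,c fixed per line; d,e runs 00..11 left to right):
  rows 0-3 [a,b,c=000]: 1111  = hex F
  rows 4-7 [a,b,c=001]: 1111  = hex F
  rows 8-11 [a,b,c=010]: 1111  = hex F
  rows 12-15 [a,b,c=011]: 1111  = hex F
  rows 16-19 [a,b,c=100]: 1111  = hex F
  rows 20-23 [a,b,c=101]: 1111  = hex F
  rows 24-27 [a,b,c=110]: 1111  = hex F
  rows 28-31 [a,b,c=111]: 1111  = hex F
Output column (row 0 .. row 31) = 11111111111111111111111111111111
Output column grouped in 4s = 1111 1111 1111 1111 1111 1111 1111 1111 = 0xFFFFFFFF
Convert to decimal digit by digit (value = value*16 + digit):
  F -> 15
  15*16 + 15 (F) = 255
  255*16 + 15 (F) = 4095
  4095*16 + 15 (F) = 65535
  65535*16 + 15 (F) = 1048575
  1048575*16 + 15 (F) = 16777215
  16777215*16 + 15 (F) = 268435455
  268435455*16 + 15 (F) = 4294967295
Decimal = 4294967295

4294967295
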